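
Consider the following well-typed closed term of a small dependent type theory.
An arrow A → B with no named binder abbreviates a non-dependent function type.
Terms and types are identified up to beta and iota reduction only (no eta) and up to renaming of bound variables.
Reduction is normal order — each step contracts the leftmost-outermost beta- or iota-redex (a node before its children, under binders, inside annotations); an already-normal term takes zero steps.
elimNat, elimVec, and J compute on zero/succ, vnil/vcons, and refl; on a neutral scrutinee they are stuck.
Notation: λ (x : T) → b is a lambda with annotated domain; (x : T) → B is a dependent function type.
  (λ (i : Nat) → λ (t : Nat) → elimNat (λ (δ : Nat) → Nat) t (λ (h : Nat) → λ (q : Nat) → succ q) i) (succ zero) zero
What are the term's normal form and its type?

normal form:
  succ zero
the term's type:
  Nat


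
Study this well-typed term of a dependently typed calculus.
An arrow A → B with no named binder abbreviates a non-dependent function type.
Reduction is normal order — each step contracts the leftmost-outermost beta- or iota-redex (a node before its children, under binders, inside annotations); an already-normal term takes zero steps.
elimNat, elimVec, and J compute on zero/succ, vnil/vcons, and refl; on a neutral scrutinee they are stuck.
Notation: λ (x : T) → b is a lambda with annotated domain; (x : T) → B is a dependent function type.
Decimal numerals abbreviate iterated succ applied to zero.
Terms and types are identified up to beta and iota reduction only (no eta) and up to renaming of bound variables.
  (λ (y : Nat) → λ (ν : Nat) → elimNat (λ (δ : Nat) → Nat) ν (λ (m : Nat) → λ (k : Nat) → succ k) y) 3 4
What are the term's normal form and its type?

resulting normal form:
  7
the term's type:
  Nat


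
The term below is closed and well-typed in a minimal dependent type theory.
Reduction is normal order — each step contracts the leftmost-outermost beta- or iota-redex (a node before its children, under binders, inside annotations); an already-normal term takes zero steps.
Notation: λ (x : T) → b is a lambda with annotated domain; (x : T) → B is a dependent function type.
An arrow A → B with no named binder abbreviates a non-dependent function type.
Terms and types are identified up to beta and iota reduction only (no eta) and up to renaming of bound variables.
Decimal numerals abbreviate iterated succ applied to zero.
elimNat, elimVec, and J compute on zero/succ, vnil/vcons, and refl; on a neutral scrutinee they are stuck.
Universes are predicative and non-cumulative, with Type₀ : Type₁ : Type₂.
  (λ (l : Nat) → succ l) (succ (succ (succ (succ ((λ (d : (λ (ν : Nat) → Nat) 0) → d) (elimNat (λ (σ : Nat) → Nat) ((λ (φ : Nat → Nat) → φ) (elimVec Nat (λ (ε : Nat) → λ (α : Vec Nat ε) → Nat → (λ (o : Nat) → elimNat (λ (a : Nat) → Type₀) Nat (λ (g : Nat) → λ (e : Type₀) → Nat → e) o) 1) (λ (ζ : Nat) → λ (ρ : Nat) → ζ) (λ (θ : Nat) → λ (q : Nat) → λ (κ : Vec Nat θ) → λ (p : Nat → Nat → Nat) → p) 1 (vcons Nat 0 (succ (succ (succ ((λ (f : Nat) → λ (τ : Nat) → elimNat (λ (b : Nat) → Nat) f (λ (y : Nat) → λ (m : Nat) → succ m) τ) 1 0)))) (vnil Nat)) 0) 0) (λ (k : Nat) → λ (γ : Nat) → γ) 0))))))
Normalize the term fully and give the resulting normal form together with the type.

normal form:
  5
inferred type:
  Nat
observation: 12 normal-order steps normalize the term, beginning with a beta-redex.


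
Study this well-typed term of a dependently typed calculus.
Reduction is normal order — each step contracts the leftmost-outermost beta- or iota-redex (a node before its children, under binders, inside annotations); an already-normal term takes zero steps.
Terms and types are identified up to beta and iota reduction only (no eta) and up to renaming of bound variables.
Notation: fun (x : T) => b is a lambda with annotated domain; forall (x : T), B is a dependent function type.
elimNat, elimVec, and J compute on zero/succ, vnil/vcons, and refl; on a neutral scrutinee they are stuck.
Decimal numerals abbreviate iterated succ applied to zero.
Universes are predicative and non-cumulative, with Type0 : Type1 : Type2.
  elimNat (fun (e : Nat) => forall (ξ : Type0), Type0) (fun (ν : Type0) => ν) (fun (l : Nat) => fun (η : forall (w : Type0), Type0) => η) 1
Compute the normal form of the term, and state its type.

normal form:
  fun (e : Type0) => e
inferred type:
  forall (e : Type0), Type0
observation: contracting an elimNat iota-redex first, the term normalizes in 4 steps.


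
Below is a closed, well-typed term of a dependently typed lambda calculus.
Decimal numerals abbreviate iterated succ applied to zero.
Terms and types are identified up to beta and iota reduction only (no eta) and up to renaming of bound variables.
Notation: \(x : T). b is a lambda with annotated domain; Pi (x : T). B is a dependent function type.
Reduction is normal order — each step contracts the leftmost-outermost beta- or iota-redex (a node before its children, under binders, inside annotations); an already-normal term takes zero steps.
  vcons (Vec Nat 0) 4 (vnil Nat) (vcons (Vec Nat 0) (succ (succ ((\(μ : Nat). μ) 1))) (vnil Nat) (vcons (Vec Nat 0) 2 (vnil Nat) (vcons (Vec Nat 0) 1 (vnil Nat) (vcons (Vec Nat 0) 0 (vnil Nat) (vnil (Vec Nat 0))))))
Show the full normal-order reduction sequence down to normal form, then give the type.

normal-order reduction sequence:
  vcons (Vec Nat 0) 4 (vnil Nat) (vcons (Vec Nat 0) (succ (succ ((\(μ : Nat). μ) 1))) (vnil Nat) (vcons (Vec Nat 0) 2 (vnil Nat) (vcons (Vec Nat 0) 1 (vnil Nat) (vcons (Vec Nat 0) 0 (vnil Nat) (vnil (Vec Nat 0))))))
  ~> vcons (Vec Nat 0) 4 (vnil Nat) (vcons (Vec Nat 0) 3 (vnil Nat) (vcons (Vec Nat 0) 2 (vnil Nat) (vcons (Vec Nat 0) 1 (vnil Nat) (vcons (Vec Nat 0) 0 (vnil Nat) (vnil (Vec Nat 0))))))
inferred type:
  Vec (Vec Nat 0) 5


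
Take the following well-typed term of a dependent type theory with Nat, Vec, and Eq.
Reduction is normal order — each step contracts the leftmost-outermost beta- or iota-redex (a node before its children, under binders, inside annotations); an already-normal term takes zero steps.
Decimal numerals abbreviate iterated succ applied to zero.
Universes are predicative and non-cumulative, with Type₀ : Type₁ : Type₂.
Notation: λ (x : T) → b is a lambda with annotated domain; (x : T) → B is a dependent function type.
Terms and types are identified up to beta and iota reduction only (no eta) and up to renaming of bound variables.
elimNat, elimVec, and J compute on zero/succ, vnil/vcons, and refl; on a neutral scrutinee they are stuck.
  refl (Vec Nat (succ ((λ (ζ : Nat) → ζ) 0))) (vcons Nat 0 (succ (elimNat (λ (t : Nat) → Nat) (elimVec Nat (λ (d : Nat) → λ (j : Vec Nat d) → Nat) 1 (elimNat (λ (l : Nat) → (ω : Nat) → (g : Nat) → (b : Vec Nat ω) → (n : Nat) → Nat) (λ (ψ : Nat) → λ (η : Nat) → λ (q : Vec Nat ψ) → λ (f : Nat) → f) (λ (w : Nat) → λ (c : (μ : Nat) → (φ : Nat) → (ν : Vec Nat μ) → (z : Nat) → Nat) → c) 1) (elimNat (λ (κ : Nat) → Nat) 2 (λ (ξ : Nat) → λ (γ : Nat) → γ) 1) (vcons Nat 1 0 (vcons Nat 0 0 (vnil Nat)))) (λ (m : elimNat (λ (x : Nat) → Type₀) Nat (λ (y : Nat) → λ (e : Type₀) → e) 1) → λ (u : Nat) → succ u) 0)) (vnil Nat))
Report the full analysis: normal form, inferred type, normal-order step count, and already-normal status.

reduced normal form:
  refl (Vec Nat 1) (vcons Nat 0 2 (vnil Nat))
type:
  Eq (Vec Nat 1) (vcons Nat 0 2 (vnil Nat)) (vcons Nat 0 2 (vnil Nat))
steps to reach normal form (normal order): 21
started in normal form: no
first contracted redex: a beta-redex


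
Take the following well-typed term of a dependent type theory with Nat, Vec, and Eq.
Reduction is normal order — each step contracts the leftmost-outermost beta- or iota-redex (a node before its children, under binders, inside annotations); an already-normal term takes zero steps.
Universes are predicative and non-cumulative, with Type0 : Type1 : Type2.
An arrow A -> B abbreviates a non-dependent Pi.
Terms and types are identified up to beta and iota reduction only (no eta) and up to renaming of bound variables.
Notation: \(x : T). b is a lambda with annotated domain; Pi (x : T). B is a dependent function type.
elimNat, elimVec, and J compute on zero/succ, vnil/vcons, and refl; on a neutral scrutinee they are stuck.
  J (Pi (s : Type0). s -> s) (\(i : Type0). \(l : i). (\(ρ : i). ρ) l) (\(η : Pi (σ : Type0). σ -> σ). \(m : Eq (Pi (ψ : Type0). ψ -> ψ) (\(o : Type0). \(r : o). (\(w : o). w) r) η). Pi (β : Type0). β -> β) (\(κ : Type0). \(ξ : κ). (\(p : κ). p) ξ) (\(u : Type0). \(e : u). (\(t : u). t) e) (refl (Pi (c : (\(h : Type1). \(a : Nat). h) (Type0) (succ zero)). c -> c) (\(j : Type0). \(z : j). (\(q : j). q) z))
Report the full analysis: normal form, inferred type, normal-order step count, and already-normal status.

normal form:
  \(s : Type0). \(i : s). i
type:
  Pi (s : Type0). s -> s
steps to reach normal form (normal order): 2
term was already normal: no
first redex: a J iota-redex


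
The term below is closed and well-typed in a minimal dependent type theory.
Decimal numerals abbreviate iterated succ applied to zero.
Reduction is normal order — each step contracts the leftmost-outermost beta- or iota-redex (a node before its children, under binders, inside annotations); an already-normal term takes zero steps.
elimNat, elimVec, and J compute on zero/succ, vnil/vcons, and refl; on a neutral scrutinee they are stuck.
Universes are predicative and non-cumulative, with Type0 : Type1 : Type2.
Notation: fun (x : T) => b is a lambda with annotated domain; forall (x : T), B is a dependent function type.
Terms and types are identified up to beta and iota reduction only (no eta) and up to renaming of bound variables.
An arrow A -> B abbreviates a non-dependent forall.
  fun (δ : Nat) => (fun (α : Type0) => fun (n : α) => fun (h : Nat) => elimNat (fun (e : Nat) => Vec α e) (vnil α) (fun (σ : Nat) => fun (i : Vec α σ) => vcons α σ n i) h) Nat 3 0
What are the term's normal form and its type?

resulting normal form:
  fun (δ : Nat) => vnil Nat
type:
  Nat -> Vec Nat 0


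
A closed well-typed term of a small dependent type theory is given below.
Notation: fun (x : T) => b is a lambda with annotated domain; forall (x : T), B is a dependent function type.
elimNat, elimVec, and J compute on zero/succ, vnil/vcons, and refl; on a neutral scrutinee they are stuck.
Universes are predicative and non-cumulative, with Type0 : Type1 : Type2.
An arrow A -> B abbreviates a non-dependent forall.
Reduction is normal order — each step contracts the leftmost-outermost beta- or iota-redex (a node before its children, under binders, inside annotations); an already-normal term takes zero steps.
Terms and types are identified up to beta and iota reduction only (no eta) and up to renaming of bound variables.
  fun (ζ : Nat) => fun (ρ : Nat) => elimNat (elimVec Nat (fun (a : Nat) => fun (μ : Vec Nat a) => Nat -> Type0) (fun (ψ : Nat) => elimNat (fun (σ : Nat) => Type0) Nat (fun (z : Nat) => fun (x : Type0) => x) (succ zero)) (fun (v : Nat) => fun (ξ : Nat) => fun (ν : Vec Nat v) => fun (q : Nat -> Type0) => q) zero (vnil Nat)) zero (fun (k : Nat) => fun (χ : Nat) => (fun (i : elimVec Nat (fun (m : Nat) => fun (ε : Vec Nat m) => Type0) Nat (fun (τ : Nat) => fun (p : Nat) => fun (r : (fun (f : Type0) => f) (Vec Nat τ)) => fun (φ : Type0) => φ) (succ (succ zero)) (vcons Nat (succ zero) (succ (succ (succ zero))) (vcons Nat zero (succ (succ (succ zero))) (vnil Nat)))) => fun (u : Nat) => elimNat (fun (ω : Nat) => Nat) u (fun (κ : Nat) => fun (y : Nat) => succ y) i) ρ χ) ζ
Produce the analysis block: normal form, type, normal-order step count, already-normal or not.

resulting normal form:
  fun (ζ : Nat) => fun (ρ : Nat) => elimNat (fun (a : Nat) => Nat) zero (fun (μ : Nat) => fun (ψ : Nat) => elimNat (fun (σ : Nat) => Nat) ψ (fun (z : Nat) => fun (x : Nat) => succ x) ρ) ζ
inferred type:
  Nat -> Nat -> Nat
normal-order step count: 7
started in normal form: no
first redex: an elimVec iota-redex


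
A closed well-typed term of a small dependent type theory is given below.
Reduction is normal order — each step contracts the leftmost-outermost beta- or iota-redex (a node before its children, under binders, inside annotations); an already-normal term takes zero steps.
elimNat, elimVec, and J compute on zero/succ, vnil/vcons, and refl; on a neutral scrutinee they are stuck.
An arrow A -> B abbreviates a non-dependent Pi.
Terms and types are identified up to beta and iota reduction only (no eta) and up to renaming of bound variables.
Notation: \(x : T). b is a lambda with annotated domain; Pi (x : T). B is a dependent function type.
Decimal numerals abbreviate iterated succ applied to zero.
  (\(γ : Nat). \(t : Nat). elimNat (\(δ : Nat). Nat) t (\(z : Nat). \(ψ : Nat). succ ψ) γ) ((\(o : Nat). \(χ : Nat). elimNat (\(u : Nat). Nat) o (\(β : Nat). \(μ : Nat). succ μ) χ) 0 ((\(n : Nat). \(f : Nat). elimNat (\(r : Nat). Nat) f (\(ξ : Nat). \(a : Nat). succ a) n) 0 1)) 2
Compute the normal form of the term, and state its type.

reduced normal form:
  3
type:
  Nat
observation: contracting a beta-redex first, the term normalizes in 15 steps.


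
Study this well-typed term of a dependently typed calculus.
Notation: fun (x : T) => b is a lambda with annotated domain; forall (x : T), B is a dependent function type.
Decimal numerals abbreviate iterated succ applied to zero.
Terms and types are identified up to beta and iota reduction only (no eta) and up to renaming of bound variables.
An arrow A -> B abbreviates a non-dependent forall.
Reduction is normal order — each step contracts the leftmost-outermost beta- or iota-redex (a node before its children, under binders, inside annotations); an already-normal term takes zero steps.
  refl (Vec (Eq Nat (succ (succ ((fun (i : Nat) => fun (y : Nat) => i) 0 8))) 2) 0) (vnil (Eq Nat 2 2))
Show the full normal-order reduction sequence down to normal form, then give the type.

reduction (normal order):
  refl (Vec (Eq Nat (succ (succ ((fun (i : Nat) => fun (y : Nat) => i) 0 8))) 2) 0) (vnil (Eq Nat 2 2))
  ~> refl (Vec (Eq Nat (succ (succ ((fun (i : Nat) => 0) 8))) 2) 0) (vnil (Eq Nat 2 2))
  ~> refl (Vec (Eq Nat 2 2) 0) (vnil (Eq Nat 2 2))
inferred type:
  Eq (Vec (Eq Nat 2 2) 0) (vnil (Eq Nat 2 2)) (vnil (Eq Nat 2 2))


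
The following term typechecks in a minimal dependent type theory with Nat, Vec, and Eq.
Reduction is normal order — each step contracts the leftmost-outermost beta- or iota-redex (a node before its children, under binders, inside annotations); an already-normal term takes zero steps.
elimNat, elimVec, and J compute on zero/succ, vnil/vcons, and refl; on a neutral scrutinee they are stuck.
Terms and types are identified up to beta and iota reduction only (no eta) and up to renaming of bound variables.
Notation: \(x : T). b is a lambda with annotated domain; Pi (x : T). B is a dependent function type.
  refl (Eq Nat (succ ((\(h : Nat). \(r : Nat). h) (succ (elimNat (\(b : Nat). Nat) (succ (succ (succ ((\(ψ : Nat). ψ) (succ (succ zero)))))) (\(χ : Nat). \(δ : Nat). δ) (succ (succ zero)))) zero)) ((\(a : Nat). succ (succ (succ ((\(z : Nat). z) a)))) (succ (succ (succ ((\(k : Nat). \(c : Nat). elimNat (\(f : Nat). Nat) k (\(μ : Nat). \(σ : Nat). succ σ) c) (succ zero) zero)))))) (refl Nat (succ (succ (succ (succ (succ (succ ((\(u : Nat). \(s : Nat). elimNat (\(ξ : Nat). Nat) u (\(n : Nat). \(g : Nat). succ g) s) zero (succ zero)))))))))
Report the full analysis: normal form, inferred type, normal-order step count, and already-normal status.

resulting normal form:
  refl (Eq Nat (succ (succ (succ (succ (succ (succ (succ zero))))))) (succ (succ (succ (succ (succ (succ (succ zero)))))))) (refl Nat (succ (succ (succ (succ (succ (succ (succ zero))))))))
the term's type:
  Eq (Eq Nat (succ (succ (succ (succ (succ (succ (succ zero))))))) (succ (succ (succ (succ (succ (succ (succ zero)))))))) (refl Nat (succ (succ (succ (succ (succ (succ (succ zero)))))))) (refl Nat (succ (succ (succ (succ (succ (succ (succ zero))))))))
reduction steps (normal order): 21
already normal: no
first redex: a beta-redex


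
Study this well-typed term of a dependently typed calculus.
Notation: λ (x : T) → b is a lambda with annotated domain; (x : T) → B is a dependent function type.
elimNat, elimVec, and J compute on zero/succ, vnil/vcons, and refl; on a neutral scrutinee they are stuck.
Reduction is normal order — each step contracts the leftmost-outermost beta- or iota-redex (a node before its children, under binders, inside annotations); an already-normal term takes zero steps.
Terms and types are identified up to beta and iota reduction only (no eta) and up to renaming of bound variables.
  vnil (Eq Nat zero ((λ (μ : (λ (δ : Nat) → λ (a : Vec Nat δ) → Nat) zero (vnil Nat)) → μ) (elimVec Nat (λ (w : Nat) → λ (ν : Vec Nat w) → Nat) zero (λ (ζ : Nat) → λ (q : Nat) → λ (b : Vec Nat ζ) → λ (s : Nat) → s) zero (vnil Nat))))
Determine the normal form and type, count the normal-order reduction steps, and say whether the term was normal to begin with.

normal form:
  vnil (Eq Nat zero zero)
the term's type:
  Vec (Eq Nat zero zero) zero
reduction steps (normal order): 2
already normal: no
first contracted redex: a beta-redex


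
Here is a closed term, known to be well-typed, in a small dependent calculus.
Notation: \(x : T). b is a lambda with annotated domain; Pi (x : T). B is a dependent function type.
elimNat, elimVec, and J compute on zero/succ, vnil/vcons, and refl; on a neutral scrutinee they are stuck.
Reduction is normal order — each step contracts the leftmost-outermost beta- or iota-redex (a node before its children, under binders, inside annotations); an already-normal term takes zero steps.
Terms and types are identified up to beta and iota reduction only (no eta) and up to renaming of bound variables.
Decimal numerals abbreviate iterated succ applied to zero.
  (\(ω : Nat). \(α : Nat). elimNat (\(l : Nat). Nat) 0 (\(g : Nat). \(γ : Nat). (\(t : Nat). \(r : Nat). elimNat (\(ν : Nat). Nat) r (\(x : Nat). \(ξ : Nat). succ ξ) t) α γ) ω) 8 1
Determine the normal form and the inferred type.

normal form:
  8
type:
  Nat
observation: contracting a beta-redex first, the term normalizes in 75 steps.


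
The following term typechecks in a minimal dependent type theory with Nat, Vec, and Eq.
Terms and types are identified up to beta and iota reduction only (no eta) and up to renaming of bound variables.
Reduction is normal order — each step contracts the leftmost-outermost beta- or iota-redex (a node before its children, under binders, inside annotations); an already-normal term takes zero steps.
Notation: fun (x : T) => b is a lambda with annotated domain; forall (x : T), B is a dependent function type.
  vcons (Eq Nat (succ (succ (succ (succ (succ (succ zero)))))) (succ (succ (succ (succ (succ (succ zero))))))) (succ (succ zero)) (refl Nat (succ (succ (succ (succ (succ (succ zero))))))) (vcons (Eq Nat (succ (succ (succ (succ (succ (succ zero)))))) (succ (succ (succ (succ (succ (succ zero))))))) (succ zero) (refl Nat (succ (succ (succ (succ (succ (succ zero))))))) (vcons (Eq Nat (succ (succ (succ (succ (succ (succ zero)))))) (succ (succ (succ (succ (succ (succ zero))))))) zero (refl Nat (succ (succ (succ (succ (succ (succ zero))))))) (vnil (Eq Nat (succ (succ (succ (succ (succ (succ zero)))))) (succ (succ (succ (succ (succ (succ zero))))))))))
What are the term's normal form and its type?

reduced normal form:
  vcons (Eq Nat (succ (succ (succ (succ (succ (succ zero)))))) (succ (succ (succ (succ (succ (succ zero))))))) (succ (succ zero)) (refl Nat (succ (succ (succ (succ (succ (succ zero))))))) (vcons (Eq Nat (succ (succ (succ (succ (succ (succ zero)))))) (succ (succ (succ (succ (succ (succ zero))))))) (succ zero) (refl Nat (succ (succ (succ (succ (succ (succ zero))))))) (vcons (Eq Nat (succ (succ (succ (succ (succ (succ zero)))))) (succ (succ (succ (succ (succ (succ zero))))))) zero (refl Nat (succ (succ (succ (succ (succ (succ zero))))))) (vnil (Eq Nat (succ (succ (succ (succ (succ (succ zero)))))) (succ (succ (succ (succ (succ (succ zero))))))))))
inferred type:
  Vec (Eq Nat (succ (succ (succ (succ (succ (succ zero)))))) (succ (succ (succ (succ (succ (succ zero))))))) (succ (succ (succ zero)))


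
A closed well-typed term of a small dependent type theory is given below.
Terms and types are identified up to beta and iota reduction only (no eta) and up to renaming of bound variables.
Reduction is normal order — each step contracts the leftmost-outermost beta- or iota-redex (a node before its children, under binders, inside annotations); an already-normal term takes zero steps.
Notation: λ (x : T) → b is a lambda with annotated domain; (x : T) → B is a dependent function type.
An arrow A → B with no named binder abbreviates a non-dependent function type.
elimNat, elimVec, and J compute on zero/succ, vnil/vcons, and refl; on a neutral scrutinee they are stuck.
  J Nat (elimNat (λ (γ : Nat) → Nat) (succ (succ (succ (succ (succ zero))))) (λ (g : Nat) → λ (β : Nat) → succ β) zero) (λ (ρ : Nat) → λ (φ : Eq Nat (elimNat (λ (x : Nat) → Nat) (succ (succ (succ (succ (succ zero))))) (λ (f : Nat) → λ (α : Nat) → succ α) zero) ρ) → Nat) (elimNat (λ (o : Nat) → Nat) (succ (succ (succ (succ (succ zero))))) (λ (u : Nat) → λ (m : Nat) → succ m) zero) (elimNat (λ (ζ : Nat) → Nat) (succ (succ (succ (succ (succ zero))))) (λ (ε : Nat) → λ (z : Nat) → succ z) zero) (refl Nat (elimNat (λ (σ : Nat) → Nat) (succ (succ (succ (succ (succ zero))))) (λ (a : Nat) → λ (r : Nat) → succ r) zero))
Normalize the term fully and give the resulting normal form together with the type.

resulting normal form:
  succ (succ (succ (succ (succ zero))))
inferred type:
  Nat


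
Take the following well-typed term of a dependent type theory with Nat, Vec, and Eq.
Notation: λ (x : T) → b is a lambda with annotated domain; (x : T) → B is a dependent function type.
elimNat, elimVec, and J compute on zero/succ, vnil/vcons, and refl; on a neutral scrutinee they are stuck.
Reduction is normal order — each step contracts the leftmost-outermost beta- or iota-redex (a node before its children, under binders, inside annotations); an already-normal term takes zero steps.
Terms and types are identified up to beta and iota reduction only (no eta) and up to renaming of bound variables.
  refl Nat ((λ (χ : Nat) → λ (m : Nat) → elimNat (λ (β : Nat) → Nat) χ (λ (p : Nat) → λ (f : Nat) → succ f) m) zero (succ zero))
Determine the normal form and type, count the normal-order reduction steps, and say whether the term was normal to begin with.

normal form:
  refl Nat (succ zero)
type:
  Eq Nat (succ zero) (succ zero)
normal-order step count: 6
already normal: no
first redex: a beta-redex


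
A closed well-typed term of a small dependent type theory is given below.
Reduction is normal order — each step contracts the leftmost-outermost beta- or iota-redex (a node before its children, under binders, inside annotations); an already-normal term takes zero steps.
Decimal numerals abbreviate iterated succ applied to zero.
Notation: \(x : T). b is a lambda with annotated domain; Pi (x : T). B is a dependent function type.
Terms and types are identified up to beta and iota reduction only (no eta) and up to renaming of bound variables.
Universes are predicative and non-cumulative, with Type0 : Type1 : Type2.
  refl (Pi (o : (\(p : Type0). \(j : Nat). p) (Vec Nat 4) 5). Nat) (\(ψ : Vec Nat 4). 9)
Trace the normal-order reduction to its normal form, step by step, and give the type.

normal-order reduction sequence:
  refl (Pi (o : (\(p : Type0). \(j : Nat). p) (Vec Nat 4) 5). Nat) (\(ψ : Vec Nat 4). 9)
  ~> refl (Pi (o : (\(p : Nat). Vec Nat 4) 5). Nat) (\(j : Vec Nat 4). 9)
  ~> refl (Pi (o : Vec Nat 4). Nat) (\(p : Vec Nat 4). 9)
the term's type:
  Eq (Pi (o : Vec Nat 4). Nat) (\(p : Vec Nat 4). 9) (\(j : Vec Nat 4). 9)


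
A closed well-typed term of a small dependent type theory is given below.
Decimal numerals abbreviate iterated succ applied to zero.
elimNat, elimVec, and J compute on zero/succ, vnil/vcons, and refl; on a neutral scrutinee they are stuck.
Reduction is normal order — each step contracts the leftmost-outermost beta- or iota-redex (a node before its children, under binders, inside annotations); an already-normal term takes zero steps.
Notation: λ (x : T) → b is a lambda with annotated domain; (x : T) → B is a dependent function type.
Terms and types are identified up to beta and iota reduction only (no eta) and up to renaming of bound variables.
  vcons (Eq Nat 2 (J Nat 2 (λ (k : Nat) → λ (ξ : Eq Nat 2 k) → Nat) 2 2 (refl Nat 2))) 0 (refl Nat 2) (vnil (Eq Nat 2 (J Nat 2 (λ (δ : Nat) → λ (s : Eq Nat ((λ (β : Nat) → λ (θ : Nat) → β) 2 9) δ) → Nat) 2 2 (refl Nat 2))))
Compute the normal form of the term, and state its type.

normal form:
  vcons (Eq Nat 2 2) 0 (refl Nat 2) (vnil (Eq Nat 2 2))
type:
  Vec (Eq Nat 2 2) 1


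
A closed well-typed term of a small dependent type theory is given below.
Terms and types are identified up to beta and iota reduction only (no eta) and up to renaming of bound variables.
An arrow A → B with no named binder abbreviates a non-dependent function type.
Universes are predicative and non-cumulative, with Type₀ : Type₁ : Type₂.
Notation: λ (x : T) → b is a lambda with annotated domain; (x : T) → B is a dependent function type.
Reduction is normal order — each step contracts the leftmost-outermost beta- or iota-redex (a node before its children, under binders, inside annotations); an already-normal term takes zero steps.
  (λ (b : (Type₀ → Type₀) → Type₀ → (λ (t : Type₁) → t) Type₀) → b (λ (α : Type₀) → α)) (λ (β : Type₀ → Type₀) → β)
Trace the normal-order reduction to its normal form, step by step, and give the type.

reduction (normal order):
  (λ (b : (Type₀ → Type₀) → Type₀ → (λ (t : Type₁) → t) Type₀) → b (λ (α : Type₀) → α)) (λ (β : Type₀ → Type₀) → β)
  ~> (λ (b : Type₀ → Type₀) → b) (λ (t : Type₀) → t)
  ~> λ (b : Type₀) → b
inferred type:
  Type₀ → Type₀


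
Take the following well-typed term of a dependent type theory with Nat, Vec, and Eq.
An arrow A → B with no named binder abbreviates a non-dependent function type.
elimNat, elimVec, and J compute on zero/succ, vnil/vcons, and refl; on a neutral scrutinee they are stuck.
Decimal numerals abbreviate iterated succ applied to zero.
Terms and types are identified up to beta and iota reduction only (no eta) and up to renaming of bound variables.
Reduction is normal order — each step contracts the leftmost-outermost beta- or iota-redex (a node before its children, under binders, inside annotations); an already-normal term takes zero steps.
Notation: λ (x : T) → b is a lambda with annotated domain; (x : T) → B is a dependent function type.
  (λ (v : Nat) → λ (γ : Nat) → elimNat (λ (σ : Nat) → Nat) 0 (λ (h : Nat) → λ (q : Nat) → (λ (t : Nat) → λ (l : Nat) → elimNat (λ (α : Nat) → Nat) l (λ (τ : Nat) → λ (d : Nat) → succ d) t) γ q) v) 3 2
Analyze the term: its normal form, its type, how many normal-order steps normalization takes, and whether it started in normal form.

reduced normal form:
  6
type:
  Nat
steps to reach normal form (normal order): 39
already normal: no
first contracted redex: a beta-redex


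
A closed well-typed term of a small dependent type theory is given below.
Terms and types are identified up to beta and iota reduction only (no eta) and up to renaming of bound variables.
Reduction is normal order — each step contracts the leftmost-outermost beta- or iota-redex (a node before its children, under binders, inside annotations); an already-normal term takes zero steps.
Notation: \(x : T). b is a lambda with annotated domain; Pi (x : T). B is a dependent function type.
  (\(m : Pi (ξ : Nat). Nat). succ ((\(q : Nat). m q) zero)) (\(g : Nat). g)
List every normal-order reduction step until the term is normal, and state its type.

reduction (normal order):
  (\(m : Pi (ξ : Nat). Nat). succ ((\(q : Nat). m q) zero)) (\(g : Nat). g)
  ~> succ ((\(m : Nat). (\(ξ : Nat). ξ) m) zero)
  ~> succ ((\(m : Nat). m) zero)
  ~> succ zero
the term's type:
  Nat


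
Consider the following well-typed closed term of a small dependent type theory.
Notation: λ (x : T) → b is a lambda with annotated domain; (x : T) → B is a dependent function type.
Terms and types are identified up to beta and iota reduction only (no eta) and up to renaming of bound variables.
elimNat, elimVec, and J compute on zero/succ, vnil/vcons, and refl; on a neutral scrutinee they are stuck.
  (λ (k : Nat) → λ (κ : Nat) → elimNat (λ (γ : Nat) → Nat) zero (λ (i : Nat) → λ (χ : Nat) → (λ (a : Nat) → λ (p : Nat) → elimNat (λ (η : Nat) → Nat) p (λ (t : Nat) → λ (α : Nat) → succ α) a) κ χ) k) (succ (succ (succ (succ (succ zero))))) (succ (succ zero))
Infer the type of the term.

the term's type:
  Nat


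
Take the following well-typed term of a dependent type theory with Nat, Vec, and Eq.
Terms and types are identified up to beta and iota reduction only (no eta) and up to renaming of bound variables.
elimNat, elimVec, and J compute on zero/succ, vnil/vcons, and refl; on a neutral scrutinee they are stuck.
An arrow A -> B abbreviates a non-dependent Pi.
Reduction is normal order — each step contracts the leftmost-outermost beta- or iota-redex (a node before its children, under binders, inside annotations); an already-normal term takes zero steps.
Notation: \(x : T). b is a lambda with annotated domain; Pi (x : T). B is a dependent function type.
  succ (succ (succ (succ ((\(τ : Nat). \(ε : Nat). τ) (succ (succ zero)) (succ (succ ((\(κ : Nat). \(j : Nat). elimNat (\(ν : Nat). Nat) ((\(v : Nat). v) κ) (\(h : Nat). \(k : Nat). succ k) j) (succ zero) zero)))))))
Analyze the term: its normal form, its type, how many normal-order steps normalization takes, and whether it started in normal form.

normal form:
  succ (succ (succ (succ (succ (succ zero)))))
type:
  Nat
normal-order step count: 2
started in normal form: no
first redex: a beta-redex


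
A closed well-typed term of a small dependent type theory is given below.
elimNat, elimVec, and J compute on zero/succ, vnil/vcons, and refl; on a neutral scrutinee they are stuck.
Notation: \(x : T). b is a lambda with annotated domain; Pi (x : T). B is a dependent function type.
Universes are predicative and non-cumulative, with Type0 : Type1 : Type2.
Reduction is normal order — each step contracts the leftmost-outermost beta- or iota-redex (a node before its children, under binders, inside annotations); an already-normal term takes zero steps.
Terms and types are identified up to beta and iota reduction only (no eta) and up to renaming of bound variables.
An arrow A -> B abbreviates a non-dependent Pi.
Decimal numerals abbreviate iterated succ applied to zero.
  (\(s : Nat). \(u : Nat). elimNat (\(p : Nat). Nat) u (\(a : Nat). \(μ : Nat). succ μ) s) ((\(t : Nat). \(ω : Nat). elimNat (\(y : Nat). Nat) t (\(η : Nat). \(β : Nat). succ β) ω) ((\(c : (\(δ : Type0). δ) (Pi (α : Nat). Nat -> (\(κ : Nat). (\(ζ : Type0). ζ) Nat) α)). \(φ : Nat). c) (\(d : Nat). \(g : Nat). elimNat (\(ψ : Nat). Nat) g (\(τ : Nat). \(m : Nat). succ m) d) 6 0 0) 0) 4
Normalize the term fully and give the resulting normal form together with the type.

reduced normal form:
  4
inferred type:
  Nat
observation: normalization takes exactly 11 steps under the normal-order strategy.


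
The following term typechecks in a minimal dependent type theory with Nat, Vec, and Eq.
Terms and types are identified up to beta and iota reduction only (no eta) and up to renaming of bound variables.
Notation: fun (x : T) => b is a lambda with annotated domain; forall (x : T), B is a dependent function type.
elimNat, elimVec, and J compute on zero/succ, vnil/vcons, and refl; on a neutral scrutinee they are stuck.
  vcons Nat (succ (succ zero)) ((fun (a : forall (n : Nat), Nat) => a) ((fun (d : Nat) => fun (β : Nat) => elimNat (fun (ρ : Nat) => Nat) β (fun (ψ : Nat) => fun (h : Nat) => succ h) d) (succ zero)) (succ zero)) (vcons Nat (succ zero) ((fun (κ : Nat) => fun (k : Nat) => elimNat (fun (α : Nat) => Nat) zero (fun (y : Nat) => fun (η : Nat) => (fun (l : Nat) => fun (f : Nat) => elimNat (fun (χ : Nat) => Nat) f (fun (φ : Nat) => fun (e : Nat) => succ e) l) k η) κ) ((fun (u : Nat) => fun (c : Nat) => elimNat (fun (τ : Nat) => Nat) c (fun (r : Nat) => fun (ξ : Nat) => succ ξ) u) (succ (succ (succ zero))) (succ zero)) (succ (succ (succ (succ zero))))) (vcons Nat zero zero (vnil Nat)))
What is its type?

the term's type:
  Vec Nat (succ (succ (succ zero)))


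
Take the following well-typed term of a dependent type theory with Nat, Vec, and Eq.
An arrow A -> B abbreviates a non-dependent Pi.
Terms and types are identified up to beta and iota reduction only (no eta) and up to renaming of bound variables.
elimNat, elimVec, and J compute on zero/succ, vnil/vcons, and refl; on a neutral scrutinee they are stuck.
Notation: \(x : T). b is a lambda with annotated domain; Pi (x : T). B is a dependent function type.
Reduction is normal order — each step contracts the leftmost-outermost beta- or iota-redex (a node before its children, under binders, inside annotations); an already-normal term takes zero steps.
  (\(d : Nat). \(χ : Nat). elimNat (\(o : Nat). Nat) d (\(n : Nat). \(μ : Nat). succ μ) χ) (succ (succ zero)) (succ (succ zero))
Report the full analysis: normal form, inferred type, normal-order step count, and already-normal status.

reduced normal form:
  succ (succ (succ (succ zero)))
type:
  Nat
reduction steps (normal order): 9
term was already normal: no
first contracted redex: a beta-redex


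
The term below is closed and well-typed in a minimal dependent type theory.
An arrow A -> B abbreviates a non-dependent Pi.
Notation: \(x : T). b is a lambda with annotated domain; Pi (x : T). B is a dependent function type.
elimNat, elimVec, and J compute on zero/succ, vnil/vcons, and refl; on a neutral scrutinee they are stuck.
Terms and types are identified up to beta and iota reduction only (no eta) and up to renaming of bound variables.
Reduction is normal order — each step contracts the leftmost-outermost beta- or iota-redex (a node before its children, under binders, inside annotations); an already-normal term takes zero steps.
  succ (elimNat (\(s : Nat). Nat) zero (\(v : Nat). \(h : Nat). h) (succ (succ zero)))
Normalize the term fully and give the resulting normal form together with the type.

resulting normal form:
  succ zero
inferred type:
  Nat
observation: contracting an elimNat iota-redex first, the term normalizes in 7 steps.


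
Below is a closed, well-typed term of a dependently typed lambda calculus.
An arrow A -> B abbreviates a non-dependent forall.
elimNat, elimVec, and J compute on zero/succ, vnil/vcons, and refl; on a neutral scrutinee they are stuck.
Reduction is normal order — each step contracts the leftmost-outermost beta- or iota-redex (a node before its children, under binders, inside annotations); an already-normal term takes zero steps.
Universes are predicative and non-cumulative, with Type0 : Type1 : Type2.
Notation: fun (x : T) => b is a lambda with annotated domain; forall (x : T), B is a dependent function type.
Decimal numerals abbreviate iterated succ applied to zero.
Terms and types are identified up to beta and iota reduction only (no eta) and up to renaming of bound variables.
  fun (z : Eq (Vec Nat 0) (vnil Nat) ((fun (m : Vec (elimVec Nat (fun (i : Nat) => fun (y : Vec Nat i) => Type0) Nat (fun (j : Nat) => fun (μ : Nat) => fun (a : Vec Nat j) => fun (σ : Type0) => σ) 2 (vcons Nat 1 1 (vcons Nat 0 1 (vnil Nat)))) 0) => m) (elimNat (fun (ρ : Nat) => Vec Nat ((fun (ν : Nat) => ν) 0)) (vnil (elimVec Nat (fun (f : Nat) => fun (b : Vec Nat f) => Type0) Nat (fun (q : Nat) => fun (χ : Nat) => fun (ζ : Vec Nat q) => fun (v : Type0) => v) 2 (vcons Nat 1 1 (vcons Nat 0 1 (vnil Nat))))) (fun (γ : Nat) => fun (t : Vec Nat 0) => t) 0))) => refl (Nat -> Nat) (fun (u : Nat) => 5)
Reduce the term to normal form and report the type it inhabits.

reduced normal form:
  fun (z : Eq (Vec Nat 0) (vnil Nat) (vnil Nat)) => refl (Nat -> Nat) (fun (m : Nat) => 5)
type:
  Eq (Vec Nat 0) (vnil Nat) (vnil Nat) -> Eq (Nat -> Nat) (fun (z : Nat) => 5) (fun (m : Nat) => 5)
observation: 13 normal-order steps separate the term from its normal form.


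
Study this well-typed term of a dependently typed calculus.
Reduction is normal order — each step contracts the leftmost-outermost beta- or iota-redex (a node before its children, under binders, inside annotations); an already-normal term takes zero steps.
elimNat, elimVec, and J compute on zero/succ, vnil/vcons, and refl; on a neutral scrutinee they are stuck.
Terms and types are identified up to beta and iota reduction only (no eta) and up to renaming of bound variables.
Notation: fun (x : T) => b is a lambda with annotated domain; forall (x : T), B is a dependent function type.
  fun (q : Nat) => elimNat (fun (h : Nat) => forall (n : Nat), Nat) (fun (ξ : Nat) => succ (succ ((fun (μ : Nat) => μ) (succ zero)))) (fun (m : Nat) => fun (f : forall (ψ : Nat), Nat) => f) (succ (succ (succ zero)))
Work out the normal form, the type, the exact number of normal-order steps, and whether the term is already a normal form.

reduced normal form:
  fun (q : Nat) => fun (h : Nat) => succ (succ (succ zero))
type:
  forall (q : Nat), forall (h : Nat), Nat
normal-order step count: 11
term was already normal: no
first redex: an elimNat iota-redex


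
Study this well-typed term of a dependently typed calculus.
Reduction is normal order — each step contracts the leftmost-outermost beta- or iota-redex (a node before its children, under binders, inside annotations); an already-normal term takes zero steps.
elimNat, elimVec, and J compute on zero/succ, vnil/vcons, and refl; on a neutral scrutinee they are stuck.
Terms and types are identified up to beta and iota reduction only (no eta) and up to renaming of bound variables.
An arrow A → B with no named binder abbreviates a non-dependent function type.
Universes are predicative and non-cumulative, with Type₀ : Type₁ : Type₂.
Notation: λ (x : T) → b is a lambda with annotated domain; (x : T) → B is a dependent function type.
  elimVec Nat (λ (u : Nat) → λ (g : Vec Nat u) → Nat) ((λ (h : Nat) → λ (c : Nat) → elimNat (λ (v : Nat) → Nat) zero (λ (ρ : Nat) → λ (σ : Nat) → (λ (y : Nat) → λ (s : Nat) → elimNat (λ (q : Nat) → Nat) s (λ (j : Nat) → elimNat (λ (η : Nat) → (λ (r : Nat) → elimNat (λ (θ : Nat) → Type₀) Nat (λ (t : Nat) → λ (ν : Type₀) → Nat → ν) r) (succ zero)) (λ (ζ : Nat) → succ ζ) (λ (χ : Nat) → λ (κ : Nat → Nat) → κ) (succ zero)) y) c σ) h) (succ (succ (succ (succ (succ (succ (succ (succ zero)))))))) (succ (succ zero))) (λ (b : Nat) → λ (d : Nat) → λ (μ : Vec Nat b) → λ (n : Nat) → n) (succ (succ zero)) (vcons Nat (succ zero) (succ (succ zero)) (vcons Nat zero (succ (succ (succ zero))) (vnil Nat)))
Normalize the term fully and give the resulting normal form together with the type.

resulting normal form:
  succ (succ (succ (succ (succ (succ (succ (succ (succ (succ (succ (succ (succ (succ (succ (succ zero)))))))))))))))
type:
  Nat


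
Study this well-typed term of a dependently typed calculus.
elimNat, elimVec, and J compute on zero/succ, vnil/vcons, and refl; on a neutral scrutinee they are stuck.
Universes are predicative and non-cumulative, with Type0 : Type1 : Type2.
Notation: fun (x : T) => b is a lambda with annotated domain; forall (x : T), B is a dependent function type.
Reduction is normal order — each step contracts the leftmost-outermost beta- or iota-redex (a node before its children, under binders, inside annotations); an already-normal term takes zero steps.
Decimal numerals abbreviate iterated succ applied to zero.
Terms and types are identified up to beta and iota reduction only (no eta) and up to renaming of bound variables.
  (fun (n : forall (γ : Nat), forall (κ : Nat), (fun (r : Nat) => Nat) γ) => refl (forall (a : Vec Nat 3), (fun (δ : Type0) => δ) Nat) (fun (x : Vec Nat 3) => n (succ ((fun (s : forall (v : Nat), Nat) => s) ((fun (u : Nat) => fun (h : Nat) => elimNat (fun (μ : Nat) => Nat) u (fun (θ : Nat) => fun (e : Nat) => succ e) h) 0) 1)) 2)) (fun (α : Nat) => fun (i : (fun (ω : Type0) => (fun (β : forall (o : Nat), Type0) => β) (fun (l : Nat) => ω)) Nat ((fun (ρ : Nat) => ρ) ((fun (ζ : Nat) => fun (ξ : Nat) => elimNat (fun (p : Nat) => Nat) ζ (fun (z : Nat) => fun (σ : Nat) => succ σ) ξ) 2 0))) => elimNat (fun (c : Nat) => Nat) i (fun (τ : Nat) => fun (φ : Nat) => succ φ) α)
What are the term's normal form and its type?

resulting normal form:
  refl (forall (n : Vec Nat 3), Nat) (fun (γ : Vec Nat 3) => 4)
type:
  Eq (forall (n : Vec Nat 3), Nat) (fun (γ : Vec Nat 3) => 4) (fun (κ : Vec Nat 3) => 4)
observation: normalization takes exactly 18 steps under the normal-order strategy.
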